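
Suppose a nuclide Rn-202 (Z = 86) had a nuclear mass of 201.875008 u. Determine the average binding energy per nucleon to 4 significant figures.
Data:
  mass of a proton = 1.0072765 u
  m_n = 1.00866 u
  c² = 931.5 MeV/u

Σm = 86·m_p + 116·m_n = 86.6257790 + 117.00456 = 203.6303390 u
Mass defect Δm = 203.6303390 − 201.875008 = 1.7553310 u
Binding energy = Δm·c² = 1.7553310 × 931.5 MeV/u = 1635.09 MeV
Dividing by A = 202 gives 8.095 MeV per nucleon.

8.095 MeV/nucleon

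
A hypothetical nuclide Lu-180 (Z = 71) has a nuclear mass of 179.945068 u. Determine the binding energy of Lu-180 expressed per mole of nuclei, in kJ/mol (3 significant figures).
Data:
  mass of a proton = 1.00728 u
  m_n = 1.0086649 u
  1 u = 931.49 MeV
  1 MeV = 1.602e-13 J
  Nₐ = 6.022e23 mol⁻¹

The nucleus contains 71 protons and 180 − 71 = 109 neutrons.
Total constituent mass: 71 × 1.00728 + 109 × 1.0086649 = 181.4613541 u
Δm = 181.4613541 − 179.945068 = 1.5162861 u
Converting to energy: 1.5162861 u × 931.49 MeV/u = 1412.41 MeV
Per nucleus in joules: 1412.41 MeV × 1.602e-13 J/MeV = 2.2627e-10 J
Per mole: 2.2627e-10 J × 6.022e23 mol⁻¹ = 1.3626e+14 J/mol

1.36e+11 kJ/mol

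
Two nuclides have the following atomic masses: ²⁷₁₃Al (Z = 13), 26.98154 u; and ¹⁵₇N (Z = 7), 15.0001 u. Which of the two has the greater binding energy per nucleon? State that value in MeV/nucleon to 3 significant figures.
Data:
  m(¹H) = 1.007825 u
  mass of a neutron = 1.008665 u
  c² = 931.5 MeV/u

²⁷₁₃Al: Σm = 13(1.007825) + 14(1.008665) = 27.223035 u; Δm = 0.241495 u; E_B = 224.953 MeV; E_B/A = 8.332 MeV
¹⁵₇N: Σm = 7(1.007825) + 8(1.008665) = 15.124095 u; Δm = 0.123995 u; E_B = 115.50 MeV; E_B/A = 7.700 MeV
²⁷₁₃Al has the higher binding energy per nucleon, so it is the more tightly bound nucleus.

²⁷₁₃Al; 8.33 MeV/nucleon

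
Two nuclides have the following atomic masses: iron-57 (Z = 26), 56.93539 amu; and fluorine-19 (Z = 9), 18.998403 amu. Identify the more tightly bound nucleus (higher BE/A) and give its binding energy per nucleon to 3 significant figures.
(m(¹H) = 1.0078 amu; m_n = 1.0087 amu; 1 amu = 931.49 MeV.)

iron-57; 8.78 MeV/nucleon

iron-57: Σm = 26(1.0078) + 31(1.0087) = 57.4725 amu; Δm = 0.53711 amu; E_B = 500.31 MeV; E_B/A = 8.777 MeV
fluorine-19: Σm = 9(1.0078) + 10(1.0087) = 19.1572 amu; Δm = 0.158797 amu; E_B = 147.92 MeV; E_B/A = 7.785 MeV
iron-57 has the higher binding energy per nucleon, so it is the more tightly bound nucleus.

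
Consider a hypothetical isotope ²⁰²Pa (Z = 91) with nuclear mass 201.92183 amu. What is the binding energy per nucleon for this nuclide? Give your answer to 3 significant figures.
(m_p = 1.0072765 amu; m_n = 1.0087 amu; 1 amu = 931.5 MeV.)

Σm = 91·m_p + 111·m_n = 91.6621615 + 111.9657 = 203.6278615 amu
Mass defect Δm = 203.6278615 − 201.92183 = 1.7060315 amu
E_B = 1.7060315 × 931.5 = 1589.17 MeV
Per nucleon: 1589.17 / 202 = 7.867 MeV

7.87 MeV/nucleon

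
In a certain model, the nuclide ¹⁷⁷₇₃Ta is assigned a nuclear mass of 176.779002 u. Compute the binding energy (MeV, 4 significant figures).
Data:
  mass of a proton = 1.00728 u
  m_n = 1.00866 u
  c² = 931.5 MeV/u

1540 MeV

Mass of separated nucleons = 73(1.00728) + 104(1.00866) = 73.53144 + 104.90064 = 178.43208 u
Mass defect Δm = 178.43208 − 176.779002 = 1.653078 u
Binding energy = Δm·c² = 1.653078 × 931.5 MeV/u = 1539.84 MeV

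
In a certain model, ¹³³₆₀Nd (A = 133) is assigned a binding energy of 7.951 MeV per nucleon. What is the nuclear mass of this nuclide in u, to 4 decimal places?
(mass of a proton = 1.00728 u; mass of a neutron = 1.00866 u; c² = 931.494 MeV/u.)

132.9337 u

Total binding energy = 133 × 7.951 = 1057.483 MeV
Mass defect = 1057.483 MeV / (931.494 MeV/u) = 1.135255 u
Constituent mass = 60(1.00728) + 73(1.00866) = 134.06898 u
Nuclear mass = 134.06898 − 1.135255 = 132.933725 u ≈ 132.9337 u (to 4 decimal places)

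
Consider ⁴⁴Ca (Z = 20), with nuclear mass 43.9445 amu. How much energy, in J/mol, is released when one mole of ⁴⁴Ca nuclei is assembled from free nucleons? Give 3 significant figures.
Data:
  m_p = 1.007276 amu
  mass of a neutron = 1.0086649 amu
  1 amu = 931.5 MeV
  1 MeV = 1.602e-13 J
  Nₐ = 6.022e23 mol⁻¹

3.68e+13 J/mol

Mass of separated nucleons = 20(1.007276) + 24(1.0086649) = 20.145520 + 24.2079576 = 44.3534776 amu
The mass defect is 44.3534776 − 43.9445 = 0.4089776 amu.
E_B = 0.4089776 × 931.5 = 380.963 MeV
Per nucleus in joules: 380.963 MeV × 1.602e-13 J/MeV = 6.1030e-11 J
Per mole: 6.1030e-11 J × 6.022e23 mol⁻¹ = 3.6752e+13 J/mol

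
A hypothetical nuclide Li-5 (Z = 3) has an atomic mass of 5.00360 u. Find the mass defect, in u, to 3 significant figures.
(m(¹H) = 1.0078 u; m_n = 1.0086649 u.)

0.0371 u

Total constituent mass: 3 × 1.0078 + 2 × 1.0086649 = 5.0407298 u
Mass defect Δm = 5.0407298 − 5.00360 = 0.0371298 u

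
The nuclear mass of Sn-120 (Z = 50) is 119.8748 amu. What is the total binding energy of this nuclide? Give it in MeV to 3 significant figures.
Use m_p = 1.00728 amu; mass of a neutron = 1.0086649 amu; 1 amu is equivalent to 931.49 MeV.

1020 MeV

Z = 50, so N = A − Z = 120 − 50 = 70.
Mass of separated nucleons = 50(1.00728) + 70(1.0086649) = 50.36400 + 70.6065430 = 120.9705430 amu
The mass defect is 120.9705430 − 119.8748 = 1.0957430 amu.
Binding energy = Δm·c² = 1.0957430 × 931.49 MeV/amu = 1020.67 MeV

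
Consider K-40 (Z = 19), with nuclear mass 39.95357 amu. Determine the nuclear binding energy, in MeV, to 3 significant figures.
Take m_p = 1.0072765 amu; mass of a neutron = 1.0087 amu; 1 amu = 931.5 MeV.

The nucleus contains 19 protons and 40 − 19 = 21 neutrons.
Total constituent mass: 19 × 1.0072765 + 21 × 1.0087 = 40.3209535 amu
Δm = 40.3209535 − 39.95357 = 0.3673835 amu
Binding energy = Δm·c² = 0.3673835 × 931.5 MeV/amu = 342.218 MeV

342 MeV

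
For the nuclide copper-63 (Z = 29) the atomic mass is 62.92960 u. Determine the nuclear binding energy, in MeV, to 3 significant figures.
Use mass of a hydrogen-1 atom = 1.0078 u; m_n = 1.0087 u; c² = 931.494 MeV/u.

Σm = 29·m(¹H) + 34·m_n = 29.2262 + 34.2958 = 63.5220 u
Δm = 63.5220 − 62.92960 = 0.59240 u
Converting to energy: 0.59240 u × 931.494 MeV/u = 551.817 MeV

552 MeV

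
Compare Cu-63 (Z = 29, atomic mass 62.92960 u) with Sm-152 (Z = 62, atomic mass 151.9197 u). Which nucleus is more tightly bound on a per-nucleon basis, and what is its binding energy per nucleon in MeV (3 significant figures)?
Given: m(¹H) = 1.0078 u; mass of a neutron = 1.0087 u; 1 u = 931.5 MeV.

Cu-63; 8.76 MeV/nucleon

Cu-63: Σm = 29(1.0078) + 34(1.0087) = 63.5220 u; Δm = 0.59240 u; E_B = 551.82 MeV; E_B/A = 8.759 MeV
Sm-152: Σm = 62(1.0078) + 90(1.0087) = 153.2666 u; Δm = 1.3469 u; E_B = 1254.6 MeV; E_B/A = 8.254 MeV
Cu-63 has the higher binding energy per nucleon, so it is the more tightly bound nucleus.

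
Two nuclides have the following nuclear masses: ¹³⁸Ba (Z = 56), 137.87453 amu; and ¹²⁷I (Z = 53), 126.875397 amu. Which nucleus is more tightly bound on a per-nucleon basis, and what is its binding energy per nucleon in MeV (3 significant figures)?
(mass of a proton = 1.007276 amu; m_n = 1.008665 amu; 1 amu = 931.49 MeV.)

¹²⁷I; 8.45 MeV/nucleon

¹³⁸Ba: Σm = 56(1.007276) + 82(1.008665) = 139.117986 amu; Δm = 1.243456 amu; E_B = 1158.3 MeV; E_B/A = 8.393 MeV
¹²⁷I: Σm = 53(1.007276) + 74(1.008665) = 128.026838 amu; Δm = 1.151441 amu; E_B = 1072.56 MeV; E_B/A = 8.445 MeV
¹²⁷I has the higher binding energy per nucleon, so it is the more tightly bound nucleus.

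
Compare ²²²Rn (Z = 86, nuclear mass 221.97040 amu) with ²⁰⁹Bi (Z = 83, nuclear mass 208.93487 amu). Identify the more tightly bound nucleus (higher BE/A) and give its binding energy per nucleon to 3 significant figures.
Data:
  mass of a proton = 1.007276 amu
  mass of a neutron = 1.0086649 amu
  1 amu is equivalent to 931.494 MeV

²⁰⁹Bi; 7.85 MeV/nucleon

²²²Rn: Σm = 86(1.007276) + 136(1.0086649) = 223.8041624 amu; Δm = 1.8337624 amu; E_B = 1708.1 MeV; E_B/A = 7.694 MeV
²⁰⁹Bi: Σm = 83(1.007276) + 126(1.0086649) = 210.6956854 amu; Δm = 1.7608154 amu; E_B = 1640.2 MeV; E_B/A = 7.848 MeV
²⁰⁹Bi has the higher binding energy per nucleon, so it is the more tightly bound nucleus.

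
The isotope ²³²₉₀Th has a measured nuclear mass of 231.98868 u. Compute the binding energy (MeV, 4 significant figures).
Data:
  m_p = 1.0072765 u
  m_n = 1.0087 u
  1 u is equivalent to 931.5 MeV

The nucleus contains 90 protons and 232 − 90 = 142 neutrons.
Mass of separated nucleons = 90(1.0072765) + 142(1.0087) = 90.6548850 + 143.2354 = 233.8902850 u
The mass defect is 233.8902850 − 231.98868 = 1.9016050 u.
Binding energy = Δm·c² = 1.9016050 × 931.5 MeV/u = 1771.35 MeV

1771 MeV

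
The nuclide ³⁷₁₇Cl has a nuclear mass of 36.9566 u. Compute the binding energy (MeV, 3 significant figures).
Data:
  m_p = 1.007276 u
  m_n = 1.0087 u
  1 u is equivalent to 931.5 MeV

318 MeV

Total constituent mass: 17 × 1.007276 + 20 × 1.0087 = 37.297692 u
Mass defect Δm = 37.297692 − 36.9566 = 0.341092 u
Converting to energy: 0.341092 u × 931.5 MeV/u = 317.727 MeV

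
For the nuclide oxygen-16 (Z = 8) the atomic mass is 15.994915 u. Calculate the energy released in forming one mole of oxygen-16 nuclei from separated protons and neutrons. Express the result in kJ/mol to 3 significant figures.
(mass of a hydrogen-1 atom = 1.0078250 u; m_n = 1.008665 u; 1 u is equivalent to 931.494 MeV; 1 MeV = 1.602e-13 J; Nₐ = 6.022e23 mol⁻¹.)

With 8 protons and 8 neutrons (A = 16):
Mass of separated nucleons = 8(1.0078250) + 8(1.008665) = 8.0626000 + 8.069320 = 16.1319200 u
The mass defect is 16.1319200 − 15.994915 = 0.1370050 u.
Binding energy = Δm·c² = 0.1370050 × 931.494 MeV/u = 127.619 MeV
Per nucleus in joules: 127.619 MeV × 1.602e-13 J/MeV = 2.0445e-11 J
Per mole: 2.0445e-11 J × 6.022e23 mol⁻¹ = 1.2312e+13 J/mol

1.23e+10 kJ/mol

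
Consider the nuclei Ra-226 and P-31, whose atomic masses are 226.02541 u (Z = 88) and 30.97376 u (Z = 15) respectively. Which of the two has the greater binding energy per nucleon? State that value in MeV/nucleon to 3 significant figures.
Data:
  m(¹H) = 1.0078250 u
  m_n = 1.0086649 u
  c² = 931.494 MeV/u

P-31; 8.48 MeV/nucleon

Ra-226: Σm = 88(1.0078250) + 138(1.0086649) = 227.8843562 u; Δm = 1.8589462 u; E_B = 1731.6 MeV; E_B/A = 7.662 MeV
P-31: Σm = 15(1.0078250) + 16(1.0086649) = 31.2560134 u; Δm = 0.2822534 u; E_B = 262.92 MeV; E_B/A = 8.481 MeV
P-31 has the higher binding energy per nucleon, so it is the more tightly bound nucleus.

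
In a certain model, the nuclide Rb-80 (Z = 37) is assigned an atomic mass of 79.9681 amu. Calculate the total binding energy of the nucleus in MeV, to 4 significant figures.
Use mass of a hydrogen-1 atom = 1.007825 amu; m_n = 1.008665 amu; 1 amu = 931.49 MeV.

With 37 protons and 43 neutrons (A = 80):
Σm = 37·m(¹H) + 43·m_n = 37.289525 + 43.372595 = 80.662120 amu
Δm = 80.662120 − 79.9681 = 0.694020 amu
Binding energy = Δm·c² = 0.694020 × 931.49 MeV/amu = 646.473 MeV

646.5 MeV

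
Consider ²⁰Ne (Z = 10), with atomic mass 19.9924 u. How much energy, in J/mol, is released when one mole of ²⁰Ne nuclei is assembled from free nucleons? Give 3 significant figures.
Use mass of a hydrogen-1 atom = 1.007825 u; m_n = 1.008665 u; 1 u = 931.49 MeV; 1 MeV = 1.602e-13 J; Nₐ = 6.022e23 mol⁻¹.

1.55e+13 J/mol

Mass of separated nucleons = 10(1.007825) + 10(1.008665) = 10.078250 + 10.086650 = 20.164900 u
Mass defect Δm = 20.164900 − 19.9924 = 0.172500 u
E_B = 0.172500 × 931.49 = 160.682 MeV
Per nucleus in joules: 160.682 MeV × 1.602e-13 J/MeV = 2.5741e-11 J
Per mole: 2.5741e-11 J × 6.022e23 mol⁻¹ = 1.5501e+13 J/mol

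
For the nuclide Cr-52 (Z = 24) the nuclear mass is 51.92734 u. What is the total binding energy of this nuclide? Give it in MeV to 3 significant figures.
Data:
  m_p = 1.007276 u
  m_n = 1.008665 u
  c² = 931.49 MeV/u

456 MeV

Total constituent mass: 24 × 1.007276 + 28 × 1.008665 = 52.417244 u
Mass defect Δm = 52.417244 − 51.92734 = 0.489904 u
E_B = 0.489904 × 931.49 = 456.341 MeV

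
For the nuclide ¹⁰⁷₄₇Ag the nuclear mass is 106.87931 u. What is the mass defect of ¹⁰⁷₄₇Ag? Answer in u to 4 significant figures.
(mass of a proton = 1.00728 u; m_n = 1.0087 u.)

0.9849 u

Z = 47, so N = A − Z = 107 − 47 = 60.
Total constituent mass: 47 × 1.00728 + 60 × 1.0087 = 107.86416 u
The mass defect is 107.86416 − 106.87931 = 0.98485 u.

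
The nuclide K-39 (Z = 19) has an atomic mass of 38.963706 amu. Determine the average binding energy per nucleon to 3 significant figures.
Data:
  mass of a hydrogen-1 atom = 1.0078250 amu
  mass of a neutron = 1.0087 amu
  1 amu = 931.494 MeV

Total constituent mass: 19 × 1.0078250 + 20 × 1.0087 = 39.3226750 amu
The mass defect is 39.3226750 − 38.963706 = 0.3589690 amu.
Converting to energy: 0.3589690 amu × 931.494 MeV/amu = 334.377 MeV
BE/A = 334.377 MeV / 39 = 8.574 MeV/nucleon

8.57 MeV/nucleon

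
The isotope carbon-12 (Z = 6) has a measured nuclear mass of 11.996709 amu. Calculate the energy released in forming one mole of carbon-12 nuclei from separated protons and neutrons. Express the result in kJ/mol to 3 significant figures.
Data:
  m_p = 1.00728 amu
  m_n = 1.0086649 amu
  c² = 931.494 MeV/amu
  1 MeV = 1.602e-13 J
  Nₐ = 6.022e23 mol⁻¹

8.89e+09 kJ/mol

Total constituent mass: 6 × 1.00728 + 6 × 1.0086649 = 12.0956694 amu
Mass defect Δm = 12.0956694 − 11.996709 = 0.0989604 amu
Binding energy = Δm·c² = 0.0989604 × 931.494 MeV/amu = 92.1810 MeV
Per nucleus in joules: 92.1810 MeV × 1.602e-13 J/MeV = 1.4767e-11 J
Per mole: 1.4767e-11 J × 6.022e23 mol⁻¹ = 8.8927e+12 J/mol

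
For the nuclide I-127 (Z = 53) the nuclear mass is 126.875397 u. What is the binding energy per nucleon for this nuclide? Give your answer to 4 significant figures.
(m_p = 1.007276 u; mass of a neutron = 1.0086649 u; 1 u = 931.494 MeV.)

8.445 MeV/nucleon

Mass of separated nucleons = 53(1.007276) + 74(1.0086649) = 53.385628 + 74.6412026 = 128.0268306 u
Δm = 128.0268306 − 126.875397 = 1.1514336 u
Binding energy = Δm·c² = 1.1514336 × 931.494 MeV/u = 1072.55 MeV
BE/A = 1072.55 MeV / 127 = 8.445 MeV/nucleon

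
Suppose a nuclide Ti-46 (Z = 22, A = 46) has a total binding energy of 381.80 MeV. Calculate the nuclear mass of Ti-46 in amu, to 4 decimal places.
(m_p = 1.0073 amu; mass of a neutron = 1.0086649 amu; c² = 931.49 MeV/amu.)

Mass defect = 381.80 MeV / (931.49 MeV/amu) = 0.409881 amu
Constituent mass = 22(1.0073) + 24(1.0086649) = 46.3685576 amu
Nuclear mass = 46.3685576 − 0.409881 = 45.9586766 amu ≈ 45.9587 amu (to 4 decimal places)

45.9587 amu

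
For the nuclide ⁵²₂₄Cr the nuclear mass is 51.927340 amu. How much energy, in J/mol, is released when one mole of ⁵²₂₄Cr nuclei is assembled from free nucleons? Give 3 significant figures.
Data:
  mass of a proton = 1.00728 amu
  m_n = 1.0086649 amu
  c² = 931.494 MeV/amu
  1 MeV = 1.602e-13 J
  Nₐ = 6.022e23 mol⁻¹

4.40e+13 J/mol

The nucleus contains 24 protons and 52 − 24 = 28 neutrons.
Total constituent mass: 24 × 1.00728 + 28 × 1.0086649 = 52.4173372 amu
The mass defect is 52.4173372 − 51.927340 = 0.4899972 amu.
E_B = 0.4899972 × 931.494 = 456.429 MeV
Per nucleus in joules: 456.429 MeV × 1.602e-13 J/MeV = 7.3120e-11 J
Per mole: 7.3120e-11 J × 6.022e23 mol⁻¹ = 4.4033e+13 J/mol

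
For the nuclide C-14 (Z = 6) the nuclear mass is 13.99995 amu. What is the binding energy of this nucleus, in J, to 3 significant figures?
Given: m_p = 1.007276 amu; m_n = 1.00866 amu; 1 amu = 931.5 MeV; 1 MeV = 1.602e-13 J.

With 6 protons and 8 neutrons (A = 14):
Total constituent mass: 6 × 1.007276 + 8 × 1.00866 = 14.112936 amu
Mass defect Δm = 14.112936 − 13.99995 = 0.112986 amu
E_B = 0.112986 × 931.5 = 105.246 MeV
In joules: 105.246 MeV × 1.602e-13 J/MeV = 1.6860e-11 J

1.69e-11 J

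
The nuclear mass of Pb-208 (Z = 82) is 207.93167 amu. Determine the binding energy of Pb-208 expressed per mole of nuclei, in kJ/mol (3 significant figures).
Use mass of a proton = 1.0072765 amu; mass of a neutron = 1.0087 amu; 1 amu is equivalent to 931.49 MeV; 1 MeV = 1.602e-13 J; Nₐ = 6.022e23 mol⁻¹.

1.58e+11 kJ/mol

Z = 82, so N = A − Z = 208 − 82 = 126.
Σm = 82·m_p + 126·m_n = 82.5966730 + 127.0962 = 209.6928730 amu
Mass defect Δm = 209.6928730 − 207.93167 = 1.7612030 amu
Binding energy = Δm·c² = 1.7612030 × 931.49 MeV/amu = 1640.54 MeV
Per nucleus in joules: 1640.54 MeV × 1.602e-13 J/MeV = 2.6281e-10 J
Per mole: 2.6281e-10 J × 6.022e23 mol⁻¹ = 1.5826e+14 J/mol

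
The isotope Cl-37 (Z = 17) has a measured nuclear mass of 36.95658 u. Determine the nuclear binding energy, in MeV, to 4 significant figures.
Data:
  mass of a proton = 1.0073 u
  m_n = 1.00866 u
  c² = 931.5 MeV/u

Mass of separated nucleons = 17(1.0073) + 20(1.00866) = 17.1241 + 20.17320 = 37.29730 u
Mass defect Δm = 37.29730 − 36.95658 = 0.34072 u
E_B = 0.34072 × 931.5 = 317.381 MeV

317.4 MeV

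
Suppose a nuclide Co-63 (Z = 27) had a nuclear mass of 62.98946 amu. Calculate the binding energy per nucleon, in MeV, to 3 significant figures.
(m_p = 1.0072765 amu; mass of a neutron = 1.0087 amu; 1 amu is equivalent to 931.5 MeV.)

7.69 MeV/nucleon

Z = 27, so N = A − Z = 63 − 27 = 36.
Mass of separated nucleons = 27(1.0072765) + 36(1.0087) = 27.1964655 + 36.3132 = 63.5096655 amu
The mass defect is 63.5096655 − 62.98946 = 0.5202055 amu.
Binding energy = Δm·c² = 0.5202055 × 931.5 MeV/amu = 484.571 MeV
BE/A = 484.571 MeV / 63 = 7.692 MeV/nucleon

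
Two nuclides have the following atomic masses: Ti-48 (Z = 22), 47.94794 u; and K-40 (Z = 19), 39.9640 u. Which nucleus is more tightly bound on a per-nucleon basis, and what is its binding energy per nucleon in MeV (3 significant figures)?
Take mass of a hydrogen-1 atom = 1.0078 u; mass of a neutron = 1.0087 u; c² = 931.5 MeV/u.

Ti-48; 8.73 MeV/nucleon

Ti-48: Σm = 22(1.0078) + 26(1.0087) = 48.3978 u; Δm = 0.44986 u; E_B = 419.04 MeV; E_B/A = 8.730 MeV
K-40: Σm = 19(1.0078) + 21(1.0087) = 40.3309 u; Δm = 0.3669 u; E_B = 341.77 MeV; E_B/A = 8.544 MeV
Ti-48 has the higher binding energy per nucleon, so it is the more tightly bound nucleus.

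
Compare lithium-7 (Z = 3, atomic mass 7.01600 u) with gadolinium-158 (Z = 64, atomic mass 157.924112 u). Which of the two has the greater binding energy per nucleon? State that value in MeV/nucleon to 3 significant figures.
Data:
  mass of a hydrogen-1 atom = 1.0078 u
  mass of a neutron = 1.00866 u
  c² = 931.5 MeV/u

lithium-7: Σm = 3(1.0078) + 4(1.00866) = 7.05804 u; Δm = 0.04204 u; E_B = 39.160 MeV; E_B/A = 5.594 MeV
gadolinium-158: Σm = 64(1.0078) + 94(1.00866) = 159.31324 u; Δm = 1.389128 u; E_B = 1294.0 MeV; E_B/A = 8.190 MeV
gadolinium-158 has the higher binding energy per nucleon, so it is the more tightly bound nucleus.

gadolinium-158; 8.19 MeV/nucleon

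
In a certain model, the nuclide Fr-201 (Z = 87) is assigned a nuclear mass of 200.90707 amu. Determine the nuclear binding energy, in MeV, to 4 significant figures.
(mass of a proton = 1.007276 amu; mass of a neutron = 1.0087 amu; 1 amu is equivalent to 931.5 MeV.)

The nucleus contains 87 protons and 201 − 87 = 114 neutrons.
Mass of separated nucleons = 87(1.007276) + 114(1.0087) = 87.633012 + 114.9918 = 202.624812 amu
The mass defect is 202.624812 − 200.90707 = 1.717742 amu.
E_B = 1.717742 × 931.5 = 1600.08 MeV

1600 MeV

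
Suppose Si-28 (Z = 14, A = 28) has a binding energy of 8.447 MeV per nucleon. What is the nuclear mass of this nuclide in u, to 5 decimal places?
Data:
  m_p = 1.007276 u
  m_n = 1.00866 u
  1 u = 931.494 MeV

27.96919 u

Total binding energy = 28 × 8.447 = 236.516 MeV
Mass defect = 236.516 MeV / (931.494 MeV/u) = 0.2539104 u
Constituent mass = 14(1.007276) + 14(1.00866) = 28.223104 u
Nuclear mass = 28.223104 − 0.2539104 = 27.9691936 u ≈ 27.96919 u (to 5 decimal places)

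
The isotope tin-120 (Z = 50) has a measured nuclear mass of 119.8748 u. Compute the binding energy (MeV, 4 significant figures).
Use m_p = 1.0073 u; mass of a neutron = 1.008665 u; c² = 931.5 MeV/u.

1022 MeV

Mass of separated nucleons = 50(1.0073) + 70(1.008665) = 50.3650 + 70.606550 = 120.971550 u
The mass defect is 120.971550 − 119.8748 = 1.096750 u.
Binding energy = Δm·c² = 1.096750 × 931.5 MeV/u = 1021.62 MeV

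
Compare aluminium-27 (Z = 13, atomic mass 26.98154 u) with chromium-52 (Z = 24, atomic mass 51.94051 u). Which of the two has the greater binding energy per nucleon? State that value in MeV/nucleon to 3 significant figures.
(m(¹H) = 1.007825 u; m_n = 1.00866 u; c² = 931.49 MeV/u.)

aluminium-27: Σm = 13(1.007825) + 14(1.00866) = 27.222965 u; Δm = 0.241425 u; E_B = 224.88 MeV; E_B/A = 8.329 MeV
chromium-52: Σm = 24(1.007825) + 28(1.00866) = 52.430280 u; Δm = 0.489770 u; E_B = 456.22 MeV; E_B/A = 8.773 MeV
chromium-52 has the higher binding energy per nucleon, so it is the more tightly bound nucleus.

chromium-52; 8.77 MeV/nucleon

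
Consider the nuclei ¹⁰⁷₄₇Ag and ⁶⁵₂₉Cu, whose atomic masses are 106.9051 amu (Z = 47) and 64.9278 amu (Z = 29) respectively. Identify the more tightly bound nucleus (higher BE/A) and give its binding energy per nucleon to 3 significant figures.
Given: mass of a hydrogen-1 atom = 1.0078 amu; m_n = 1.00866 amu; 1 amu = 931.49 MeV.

⁶⁵₂₉Cu; 8.74 MeV/nucleon

¹⁰⁷₄₇Ag: Σm = 47(1.0078) + 60(1.00866) = 107.88620 amu; Δm = 0.98110 amu; E_B = 913.88 MeV; E_B/A = 8.541 MeV
⁶⁵₂₉Cu: Σm = 29(1.0078) + 36(1.00866) = 65.53796 amu; Δm = 0.61016 amu; E_B = 568.36 MeV; E_B/A = 8.744 MeV
⁶⁵₂₉Cu has the higher binding energy per nucleon, so it is the more tightly bound nucleus.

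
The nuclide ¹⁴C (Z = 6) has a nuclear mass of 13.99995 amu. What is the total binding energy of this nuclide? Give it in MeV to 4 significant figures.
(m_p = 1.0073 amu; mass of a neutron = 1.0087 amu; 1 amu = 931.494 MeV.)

The nucleus contains 6 protons and 14 − 6 = 8 neutrons.
Mass of separated nucleons = 6(1.0073) + 8(1.0087) = 6.0438 + 8.0696 = 14.1134 amu
Δm = 14.1134 − 13.99995 = 0.11345 amu
Binding energy = Δm·c² = 0.11345 × 931.494 MeV/amu = 105.678 MeV

105.7 MeV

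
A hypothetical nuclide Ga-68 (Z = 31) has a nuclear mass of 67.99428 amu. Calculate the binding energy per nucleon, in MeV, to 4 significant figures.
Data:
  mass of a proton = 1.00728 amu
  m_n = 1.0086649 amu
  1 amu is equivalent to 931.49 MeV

7.562 MeV/nucleon

Z = 31, so N = A − Z = 68 − 31 = 37.
Mass of separated nucleons = 31(1.00728) + 37(1.0086649) = 31.22568 + 37.3206013 = 68.5462813 amu
The mass defect is 68.5462813 − 67.99428 = 0.5520013 amu.
Binding energy = Δm·c² = 0.5520013 × 931.49 MeV/amu = 514.184 MeV
Dividing by A = 68 gives 7.562 MeV per nucleon.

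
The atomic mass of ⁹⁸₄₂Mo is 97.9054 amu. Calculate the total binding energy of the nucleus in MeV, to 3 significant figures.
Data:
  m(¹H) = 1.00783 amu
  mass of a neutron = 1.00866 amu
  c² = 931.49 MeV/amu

846 MeV

Mass of separated nucleons = 42(1.00783) + 56(1.00866) = 42.32886 + 56.48496 = 98.81382 amu
Mass defect Δm = 98.81382 − 97.9054 = 0.90842 amu
Binding energy = Δm·c² = 0.90842 × 931.49 MeV/amu = 846.184 MeV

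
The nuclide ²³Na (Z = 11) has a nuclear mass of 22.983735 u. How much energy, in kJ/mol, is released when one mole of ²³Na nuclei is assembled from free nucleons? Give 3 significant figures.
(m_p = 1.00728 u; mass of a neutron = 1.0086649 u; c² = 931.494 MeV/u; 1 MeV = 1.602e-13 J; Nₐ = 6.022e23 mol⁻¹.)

1.80e+10 kJ/mol

Z = 11, so N = A − Z = 23 − 11 = 12.
Σm = 11·m_p + 12·m_n = 11.08008 + 12.1039788 = 23.1840588 u
The mass defect is 23.1840588 − 22.983735 = 0.2003238 u.
Binding energy = Δm·c² = 0.2003238 × 931.494 MeV/u = 186.600 MeV
Per nucleus in joules: 186.600 MeV × 1.602e-13 J/MeV = 2.9893e-11 J
Per mole: 2.9893e-11 J × 6.022e23 mol⁻¹ = 1.8002e+13 J/mol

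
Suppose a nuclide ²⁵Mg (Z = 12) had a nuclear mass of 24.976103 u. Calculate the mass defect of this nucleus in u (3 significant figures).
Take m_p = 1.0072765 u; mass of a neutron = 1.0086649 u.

0.224 u

Z = 12, so N = A − Z = 25 − 12 = 13.
Mass of separated nucleons = 12(1.0072765) + 13(1.0086649) = 12.0873180 + 13.1126437 = 25.1999617 u
Mass defect Δm = 25.1999617 − 24.976103 = 0.2238587 u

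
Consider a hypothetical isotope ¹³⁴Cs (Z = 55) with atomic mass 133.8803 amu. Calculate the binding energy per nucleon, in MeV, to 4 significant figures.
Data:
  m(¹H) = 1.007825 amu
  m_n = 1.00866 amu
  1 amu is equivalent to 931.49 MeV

The nucleus contains 55 protons and 134 − 55 = 79 neutrons.
Total constituent mass: 55 × 1.007825 + 79 × 1.00866 = 135.114515 amu
Mass defect Δm = 135.114515 − 133.8803 = 1.234215 amu
Binding energy = Δm·c² = 1.234215 × 931.49 MeV/amu = 1149.66 MeV
BE/A = 1149.66 MeV / 134 = 8.580 MeV/nucleon

8.580 MeV/nucleon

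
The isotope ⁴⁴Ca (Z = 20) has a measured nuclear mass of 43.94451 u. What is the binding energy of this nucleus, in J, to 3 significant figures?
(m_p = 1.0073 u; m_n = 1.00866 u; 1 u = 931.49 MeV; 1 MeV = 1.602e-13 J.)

The nucleus contains 20 protons and 44 − 20 = 24 neutrons.
Total constituent mass: 20 × 1.0073 + 24 × 1.00866 = 44.35384 u
Mass defect Δm = 44.35384 − 43.94451 = 0.40933 u
Converting to energy: 0.40933 u × 931.49 MeV/u = 381.287 MeV
In joules: 381.287 MeV × 1.602e-13 J/MeV = 6.1082e-11 J

6.11e-11 J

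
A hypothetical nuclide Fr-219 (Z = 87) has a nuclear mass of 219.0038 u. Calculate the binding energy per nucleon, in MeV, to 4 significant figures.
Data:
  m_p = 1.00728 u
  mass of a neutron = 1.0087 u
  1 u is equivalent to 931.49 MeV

Mass of separated nucleons = 87(1.00728) + 132(1.0087) = 87.63336 + 133.1484 = 220.78176 u
The mass defect is 220.78176 − 219.0038 = 1.77796 u.
Binding energy = Δm·c² = 1.77796 × 931.49 MeV/u = 1656.15 MeV
BE/A = 1656.15 MeV / 219 = 7.562 MeV/nucleon

7.562 MeV/nucleon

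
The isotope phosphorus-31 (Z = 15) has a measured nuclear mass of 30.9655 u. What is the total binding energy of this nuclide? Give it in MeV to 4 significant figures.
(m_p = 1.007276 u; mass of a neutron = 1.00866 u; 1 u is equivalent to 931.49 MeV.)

262.9 MeV

With 15 protons and 16 neutrons (A = 31):
Σm = 15·m_p + 16·m_n = 15.109140 + 16.13856 = 31.247700 u
The mass defect is 31.247700 − 30.9655 = 0.282200 u.
Converting to energy: 0.282200 u × 931.49 MeV/u = 262.866 MeV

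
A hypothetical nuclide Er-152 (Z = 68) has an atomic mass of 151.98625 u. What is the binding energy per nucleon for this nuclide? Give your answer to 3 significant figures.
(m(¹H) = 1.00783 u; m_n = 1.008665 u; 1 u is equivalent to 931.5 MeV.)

With 68 protons and 84 neutrons (A = 152):
Σm = 68·m(¹H) + 84·m_n = 68.53244 + 84.727860 = 153.260300 u
The mass defect is 153.260300 − 151.98625 = 1.274050 u.
Binding energy = Δm·c² = 1.274050 × 931.5 MeV/u = 1186.78 MeV
Dividing by A = 152 gives 7.808 MeV per nucleon.

7.81 MeV/nucleon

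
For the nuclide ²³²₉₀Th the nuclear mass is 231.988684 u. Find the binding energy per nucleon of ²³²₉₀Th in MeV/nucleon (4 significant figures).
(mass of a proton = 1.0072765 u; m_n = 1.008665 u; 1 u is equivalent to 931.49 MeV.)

Mass of separated nucleons = 90(1.0072765) + 142(1.008665) = 90.6548850 + 143.230430 = 233.8853150 u
The mass defect is 233.8853150 − 231.988684 = 1.8966310 u.
E_B = 1.8966310 × 931.49 = 1766.69 MeV
Dividing by A = 232 gives 7.615 MeV per nucleon.

7.615 MeV/nucleon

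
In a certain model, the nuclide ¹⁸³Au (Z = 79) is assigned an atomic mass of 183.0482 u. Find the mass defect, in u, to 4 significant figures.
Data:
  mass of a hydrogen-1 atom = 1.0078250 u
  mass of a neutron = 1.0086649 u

1.471 u

The nucleus contains 79 protons and 183 − 79 = 104 neutrons.
Mass of separated nucleons = 79(1.0078250) + 104(1.0086649) = 79.6181750 + 104.9011496 = 184.5193246 u
Δm = 184.5193246 − 183.0482 = 1.4711246 u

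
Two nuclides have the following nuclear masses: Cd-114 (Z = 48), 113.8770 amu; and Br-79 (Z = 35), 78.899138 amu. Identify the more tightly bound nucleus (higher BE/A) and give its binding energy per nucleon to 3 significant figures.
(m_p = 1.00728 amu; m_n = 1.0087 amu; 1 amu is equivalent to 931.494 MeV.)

Br-79; 8.71 MeV/nucleon

Cd-114: Σm = 48(1.00728) + 66(1.0087) = 114.92364 amu; Δm = 1.04664 amu; E_B = 974.94 MeV; E_B/A = 8.552 MeV
Br-79: Σm = 35(1.00728) + 44(1.0087) = 79.63760 amu; Δm = 0.738462 amu; E_B = 687.87 MeV; E_B/A = 8.707 MeV
Br-79 has the higher binding energy per nucleon, so it is the more tightly bound nucleus.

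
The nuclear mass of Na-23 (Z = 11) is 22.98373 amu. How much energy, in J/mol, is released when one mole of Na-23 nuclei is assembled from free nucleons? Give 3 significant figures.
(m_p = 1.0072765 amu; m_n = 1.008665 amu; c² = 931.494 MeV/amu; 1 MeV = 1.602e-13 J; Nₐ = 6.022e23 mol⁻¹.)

Z = 11, so N = A − Z = 23 − 11 = 12.
Σm = 11·m_p + 12·m_n = 11.0800415 + 12.103980 = 23.1840215 amu
The mass defect is 23.1840215 − 22.98373 = 0.2002915 amu.
E_B = 0.2002915 × 931.494 = 186.570 MeV
Per nucleus in joules: 186.570 MeV × 1.602e-13 J/MeV = 2.9889e-11 J
Per mole: 2.9889e-11 J × 6.022e23 mol⁻¹ = 1.7999e+13 J/mol

1.80e+13 J/mol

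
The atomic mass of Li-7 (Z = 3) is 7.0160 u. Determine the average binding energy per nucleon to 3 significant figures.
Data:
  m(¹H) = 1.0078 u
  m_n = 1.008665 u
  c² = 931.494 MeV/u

Z = 3, so N = A − Z = 7 − 3 = 4.
Mass of separated nucleons = 3(1.0078) + 4(1.008665) = 3.0234 + 4.034660 = 7.058060 u
Δm = 7.058060 − 7.0160 = 0.042060 u
Binding energy = Δm·c² = 0.042060 × 931.494 MeV/u = 39.1786 MeV
BE/A = 39.1786 MeV / 7 = 5.597 MeV/nucleon

5.60 MeV/nucleon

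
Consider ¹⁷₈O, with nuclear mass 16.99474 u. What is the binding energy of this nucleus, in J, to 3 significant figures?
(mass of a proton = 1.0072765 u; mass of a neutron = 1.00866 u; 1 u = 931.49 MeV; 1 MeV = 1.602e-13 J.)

Z = 8, so N = A − Z = 17 − 8 = 9.
Σm = 8·m_p + 9·m_n = 8.0582120 + 9.07794 = 17.1361520 u
The mass defect is 17.1361520 − 16.99474 = 0.1414120 u.
Binding energy = Δm·c² = 0.1414120 × 931.49 MeV/u = 131.724 MeV
In joules: 131.724 MeV × 1.602e-13 J/MeV = 2.1102e-11 J

2.11e-11 J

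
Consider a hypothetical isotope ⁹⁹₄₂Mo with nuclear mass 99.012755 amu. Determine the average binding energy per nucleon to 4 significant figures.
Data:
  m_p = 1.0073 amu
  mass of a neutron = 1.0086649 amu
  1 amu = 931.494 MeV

Z = 42, so N = A − Z = 99 − 42 = 57.
Mass of separated nucleons = 42(1.0073) + 57(1.0086649) = 42.3066 + 57.4938993 = 99.8004993 amu
Δm = 99.8004993 − 99.012755 = 0.7877443 amu
Binding energy = Δm·c² = 0.7877443 × 931.494 MeV/amu = 733.779 MeV
Dividing by A = 99 gives 7.412 MeV per nucleon.

7.412 MeV/nucleon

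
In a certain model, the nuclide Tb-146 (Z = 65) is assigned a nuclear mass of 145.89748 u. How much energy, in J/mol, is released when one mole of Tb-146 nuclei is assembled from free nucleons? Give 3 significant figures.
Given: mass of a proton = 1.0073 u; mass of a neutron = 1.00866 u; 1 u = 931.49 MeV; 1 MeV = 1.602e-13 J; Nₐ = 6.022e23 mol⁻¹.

The nucleus contains 65 protons and 146 − 65 = 81 neutrons.
Σm = 65·m_p + 81·m_n = 65.4745 + 81.70146 = 147.17596 u
Mass defect Δm = 147.17596 − 145.89748 = 1.27848 u
Binding energy = Δm·c² = 1.27848 × 931.49 MeV/u = 1190.89 MeV
Per nucleus in joules: 1190.89 MeV × 1.602e-13 J/MeV = 1.9078e-10 J
Per mole: 1.9078e-10 J × 6.022e23 mol⁻¹ = 1.1489e+14 J/mol

1.15e+14 J/mol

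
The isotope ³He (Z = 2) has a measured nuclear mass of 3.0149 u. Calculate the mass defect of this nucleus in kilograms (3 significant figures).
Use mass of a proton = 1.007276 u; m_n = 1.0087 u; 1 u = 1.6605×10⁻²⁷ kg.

Z = 2, so N = A − Z = 3 − 2 = 1.
Mass of separated nucleons = 2(1.007276) + 1(1.0087) = 2.014552 + 1.0087 = 3.023252 u
Δm = 3.023252 − 3.0149 = 0.008352 u
In SI units: 0.008352 u × 1.6605×10⁻²⁷ kg/u = 1.3868e-29 kg

1.39e-29 kg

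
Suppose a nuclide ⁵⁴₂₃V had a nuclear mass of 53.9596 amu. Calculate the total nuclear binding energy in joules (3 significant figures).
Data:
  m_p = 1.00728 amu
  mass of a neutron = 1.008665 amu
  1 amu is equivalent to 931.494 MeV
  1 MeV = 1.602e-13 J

Mass of separated nucleons = 23(1.00728) + 31(1.008665) = 23.16744 + 31.268615 = 54.436055 amu
Mass defect Δm = 54.436055 − 53.9596 = 0.476455 amu
Converting to energy: 0.476455 amu × 931.494 MeV/amu = 443.815 MeV
In joules: 443.815 MeV × 1.602e-13 J/MeV = 7.1099e-11 J

7.11e-11 J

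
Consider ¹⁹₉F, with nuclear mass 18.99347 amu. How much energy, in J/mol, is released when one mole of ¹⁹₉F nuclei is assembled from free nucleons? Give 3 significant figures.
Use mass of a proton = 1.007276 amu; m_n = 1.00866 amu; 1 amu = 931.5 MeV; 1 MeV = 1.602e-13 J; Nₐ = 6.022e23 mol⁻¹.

Z = 9, so N = A − Z = 19 − 9 = 10.
Total constituent mass: 9 × 1.007276 + 10 × 1.00866 = 19.152084 amu
Mass defect Δm = 19.152084 − 18.99347 = 0.158614 amu
Binding energy = Δm·c² = 0.158614 × 931.5 MeV/amu = 147.749 MeV
Per nucleus in joules: 147.749 MeV × 1.602e-13 J/MeV = 2.3669e-11 J
Per mole: 2.3669e-11 J × 6.022e23 mol⁻¹ = 1.4253e+13 J/mol

1.43e+13 J/mol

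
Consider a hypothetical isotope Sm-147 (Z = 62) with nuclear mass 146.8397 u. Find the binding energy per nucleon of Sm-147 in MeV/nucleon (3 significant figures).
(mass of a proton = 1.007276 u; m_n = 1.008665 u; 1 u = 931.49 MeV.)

Z = 62, so N = A − Z = 147 − 62 = 85.
Mass of separated nucleons = 62(1.007276) + 85(1.008665) = 62.451112 + 85.736525 = 148.187637 u
Mass defect Δm = 148.187637 − 146.8397 = 1.347937 u
E_B = 1.347937 × 931.49 = 1255.59 MeV
BE/A = 1255.59 MeV / 147 = 8.541 MeV/nucleon

8.54 MeV/nucleon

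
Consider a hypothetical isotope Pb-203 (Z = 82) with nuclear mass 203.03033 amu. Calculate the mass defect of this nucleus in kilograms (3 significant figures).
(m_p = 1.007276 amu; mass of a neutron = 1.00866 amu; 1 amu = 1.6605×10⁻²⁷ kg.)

2.68e-27 kg

Total constituent mass: 82 × 1.007276 + 121 × 1.00866 = 204.644492 amu
The mass defect is 204.644492 − 203.03033 = 1.614162 amu.
In SI units: 1.614162 amu × 1.6605×10⁻²⁷ kg/amu = 2.6803e-27 kg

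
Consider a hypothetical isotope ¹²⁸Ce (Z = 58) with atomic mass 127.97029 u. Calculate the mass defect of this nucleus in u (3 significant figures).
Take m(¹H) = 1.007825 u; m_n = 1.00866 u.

Σm = 58·m(¹H) + 70·m_n = 58.453850 + 70.60620 = 129.060050 u
Δm = 129.060050 − 127.97029 = 1.089760 u

1.09 u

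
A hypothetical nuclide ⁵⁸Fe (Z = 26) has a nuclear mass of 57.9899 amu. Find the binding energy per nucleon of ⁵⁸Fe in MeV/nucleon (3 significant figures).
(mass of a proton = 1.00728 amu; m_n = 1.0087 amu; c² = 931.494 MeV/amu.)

7.67 MeV/nucleon

The nucleus contains 26 protons and 58 − 26 = 32 neutrons.
Mass of separated nucleons = 26(1.00728) + 32(1.0087) = 26.18928 + 32.2784 = 58.46768 amu
The mass defect is 58.46768 − 57.9899 = 0.47778 amu.
E_B = 0.47778 × 931.494 = 445.049 MeV
Dividing by A = 58 gives 7.673 MeV per nucleon.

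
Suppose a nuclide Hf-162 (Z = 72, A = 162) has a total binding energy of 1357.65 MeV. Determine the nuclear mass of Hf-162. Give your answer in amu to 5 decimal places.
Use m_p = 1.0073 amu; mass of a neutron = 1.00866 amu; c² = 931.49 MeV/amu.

Mass defect = 1357.65 MeV / (931.49 MeV/amu) = 1.4575036 amu
Constituent mass = 72(1.0073) + 90(1.00866) = 163.30500 amu
Nuclear mass = 163.30500 − 1.4575036 = 161.8474964 amu ≈ 161.84750 amu (to 5 decimal places)

161.84750 amu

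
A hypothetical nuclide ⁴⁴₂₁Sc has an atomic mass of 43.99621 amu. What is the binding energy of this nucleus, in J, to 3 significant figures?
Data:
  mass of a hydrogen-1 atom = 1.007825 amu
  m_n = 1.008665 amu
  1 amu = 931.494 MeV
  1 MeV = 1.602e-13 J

5.48e-11 J

The nucleus contains 21 protons and 44 − 21 = 23 neutrons.
Mass of separated nucleons = 21(1.007825) + 23(1.008665) = 21.164325 + 23.199295 = 44.363620 amu
Mass defect Δm = 44.363620 − 43.99621 = 0.367410 amu
Converting to energy: 0.367410 amu × 931.494 MeV/amu = 342.240 MeV
In joules: 342.240 MeV × 1.602e-13 J/MeV = 5.4827e-11 J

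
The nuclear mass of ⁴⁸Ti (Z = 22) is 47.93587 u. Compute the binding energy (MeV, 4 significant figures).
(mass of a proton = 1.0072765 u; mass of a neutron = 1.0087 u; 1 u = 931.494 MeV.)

Total constituent mass: 22 × 1.0072765 + 26 × 1.0087 = 48.3862830 u
Mass defect Δm = 48.3862830 − 47.93587 = 0.4504130 u
Binding energy = Δm·c² = 0.4504130 × 931.494 MeV/u = 419.557 MeV

419.6 MeV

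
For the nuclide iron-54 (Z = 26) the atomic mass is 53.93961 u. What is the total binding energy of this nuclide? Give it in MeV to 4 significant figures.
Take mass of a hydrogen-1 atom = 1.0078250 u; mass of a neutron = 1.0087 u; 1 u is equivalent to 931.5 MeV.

472.7 MeV

Total constituent mass: 26 × 1.0078250 + 28 × 1.0087 = 54.4470500 u
The mass defect is 54.4470500 − 53.93961 = 0.5074400 u.
Converting to energy: 0.5074400 u × 931.5 MeV/u = 472.680 MeV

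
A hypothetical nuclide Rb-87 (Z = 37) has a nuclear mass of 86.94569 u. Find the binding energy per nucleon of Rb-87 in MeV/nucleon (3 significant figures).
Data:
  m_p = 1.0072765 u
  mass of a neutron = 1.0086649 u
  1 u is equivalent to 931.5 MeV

8.10 MeV/nucleon

With 37 protons and 50 neutrons (A = 87):
Mass of separated nucleons = 37(1.0072765) + 50(1.0086649) = 37.2692305 + 50.4332450 = 87.7024755 u
Δm = 87.7024755 − 86.94569 = 0.7567855 u
Converting to energy: 0.7567855 u × 931.5 MeV/u = 704.946 MeV
Per nucleon: 704.946 / 87 = 8.103 MeV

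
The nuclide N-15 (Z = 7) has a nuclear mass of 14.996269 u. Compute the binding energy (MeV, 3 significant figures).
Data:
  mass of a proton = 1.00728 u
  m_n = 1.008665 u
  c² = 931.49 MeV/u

116 MeV

The nucleus contains 7 protons and 15 − 7 = 8 neutrons.
Total constituent mass: 7 × 1.00728 + 8 × 1.008665 = 15.120280 u
Mass defect Δm = 15.120280 − 14.996269 = 0.124011 u
E_B = 0.124011 × 931.49 = 115.515 MeV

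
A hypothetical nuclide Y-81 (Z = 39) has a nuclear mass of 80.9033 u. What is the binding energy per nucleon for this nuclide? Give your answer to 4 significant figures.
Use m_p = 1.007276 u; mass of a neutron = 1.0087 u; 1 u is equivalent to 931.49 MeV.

The nucleus contains 39 protons and 81 − 39 = 42 neutrons.
Total constituent mass: 39 × 1.007276 + 42 × 1.0087 = 81.649164 u
The mass defect is 81.649164 − 80.9033 = 0.745864 u.
Converting to energy: 0.745864 u × 931.49 MeV/u = 694.765 MeV
Per nucleon: 694.765 / 81 = 8.577 MeV

8.577 MeV/nucleon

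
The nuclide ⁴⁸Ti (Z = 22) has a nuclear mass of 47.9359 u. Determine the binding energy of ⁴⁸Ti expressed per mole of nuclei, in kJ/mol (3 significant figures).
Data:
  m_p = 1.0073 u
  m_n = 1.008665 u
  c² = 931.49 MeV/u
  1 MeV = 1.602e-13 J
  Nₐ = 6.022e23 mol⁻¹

With 22 protons and 26 neutrons (A = 48):
Σm = 22·m_p + 26·m_n = 22.1606 + 26.225290 = 48.385890 u
Mass defect Δm = 48.385890 − 47.9359 = 0.449990 u
Binding energy = Δm·c² = 0.449990 × 931.49 MeV/u = 419.161 MeV
Per nucleus in joules: 419.161 MeV × 1.602e-13 J/MeV = 6.7150e-11 J
Per mole: 6.7150e-11 J × 6.022e23 mol⁻¹ = 4.0438e+13 J/mol

4.04e+10 kJ/mol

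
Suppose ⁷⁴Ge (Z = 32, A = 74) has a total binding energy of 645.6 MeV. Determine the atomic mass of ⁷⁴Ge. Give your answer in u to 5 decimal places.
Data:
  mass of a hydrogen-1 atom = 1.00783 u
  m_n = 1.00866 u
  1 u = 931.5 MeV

Mass defect = 645.6 MeV / (931.5 MeV/u) = 0.6930757 u
Constituent mass = 32(1.00783) + 42(1.00866) = 74.61428 u
Atomic mass = 74.61428 − 0.6930757 = 73.9212043 u ≈ 73.92120 u (to 5 decimal places)

73.92120 u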